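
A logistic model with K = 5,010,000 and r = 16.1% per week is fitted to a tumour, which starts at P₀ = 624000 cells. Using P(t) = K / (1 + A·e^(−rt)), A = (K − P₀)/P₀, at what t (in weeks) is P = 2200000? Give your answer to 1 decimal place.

t ≈ 10.6 weeks

A = (5010000 − 624000)/624000 = 7.02885
2200000 = 5010000/(1 + 7.02885·e^(−0.161t)) → 1 + 7.02885·e^(−0.161t) = 2.27727
e^(−0.161t) = 0.181719 → t = ln(5.50301)/0.161 = 1.7053/0.161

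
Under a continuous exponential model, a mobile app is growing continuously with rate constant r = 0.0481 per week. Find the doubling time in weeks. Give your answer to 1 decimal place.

doubling time = ln(2) / |r| = 0.69315 / 0.0481

doubling time ≈ 14.4 weeks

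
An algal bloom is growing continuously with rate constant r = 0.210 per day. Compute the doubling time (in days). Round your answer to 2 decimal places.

doubling time ≈ 3.30 days

doubling time = ln(2) / |r| = 0.69315 / 0.21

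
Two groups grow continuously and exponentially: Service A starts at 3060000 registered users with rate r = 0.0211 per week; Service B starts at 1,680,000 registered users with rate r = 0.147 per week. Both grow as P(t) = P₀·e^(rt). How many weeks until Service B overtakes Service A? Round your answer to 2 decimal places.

3060000·e^(0.0211t) = 1680000·e^(0.147t)
3060000/1680000 = e^((0.147 − 0.0211)t) → ln(1.82143) = 0.1259·t
t = 0.59962 / 0.1259

t ≈ 4.76 weeks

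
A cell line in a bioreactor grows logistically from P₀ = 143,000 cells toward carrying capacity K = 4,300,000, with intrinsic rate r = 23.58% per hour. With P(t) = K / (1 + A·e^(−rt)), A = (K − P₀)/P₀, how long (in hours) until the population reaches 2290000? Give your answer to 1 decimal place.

t ≈ 14.8 hours

A = (4300000 − 143000)/143000 = 29.06993
2290000 = 4300000/(1 + 29.06993·e^(−0.2358t)) → 1 + 29.06993·e^(−0.2358t) = 1.87773
e^(−0.2358t) = 0.030194 → t = ln(33.11947)/0.2358 = 3.50012/0.2358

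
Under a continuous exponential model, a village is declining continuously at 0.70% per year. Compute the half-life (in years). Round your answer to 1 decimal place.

half-life = ln(2) / |r| = 0.69315 / 0.007

half-life ≈ 99.0 years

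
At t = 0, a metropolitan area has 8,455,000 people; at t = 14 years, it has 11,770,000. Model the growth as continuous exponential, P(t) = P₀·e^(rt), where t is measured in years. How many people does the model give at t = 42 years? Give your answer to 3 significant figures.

r = ln(11770000/8455000) / 14 ≈ 0.023628 per year
P(42) = 8455000 · e^(0.023628·42) = 8455000 · 2.69767 ≈ 22808785.69

≈ 22,800,000 people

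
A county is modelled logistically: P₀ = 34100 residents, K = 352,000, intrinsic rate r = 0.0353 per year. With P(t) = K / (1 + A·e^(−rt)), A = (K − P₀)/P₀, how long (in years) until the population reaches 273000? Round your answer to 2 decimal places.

A = (352000 − 34100)/34100 = 9.32258
273000 = 352000/(1 + 9.32258·e^(−0.0353t)) → 1 + 9.32258·e^(−0.0353t) = 1.28938
e^(−0.0353t) = 0.03104 → t = ln(32.21601)/0.0353 = 3.47246/0.0353

t ≈ 98.37 years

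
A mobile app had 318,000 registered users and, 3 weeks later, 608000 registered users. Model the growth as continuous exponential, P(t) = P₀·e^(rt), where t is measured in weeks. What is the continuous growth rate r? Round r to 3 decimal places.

r ≈ 0.216 per week

608000 = 318000 · e^(r·3)
e^(3r) = 608000/318000 = 1.91195
r = ln(1.91195) / 3 = 0.64812 / 3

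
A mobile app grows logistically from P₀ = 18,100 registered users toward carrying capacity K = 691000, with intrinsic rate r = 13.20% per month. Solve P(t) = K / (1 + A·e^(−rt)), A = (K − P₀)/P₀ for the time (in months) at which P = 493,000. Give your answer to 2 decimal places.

t ≈ 34.30 months

A = (691000 − 18100)/18100 = 37.1768
493000 = 691000/(1 + 37.1768·e^(−0.132t)) → 1 + 37.1768·e^(−0.132t) = 1.40162
e^(−0.132t) = 0.010803 → t = ln(92.56647)/0.132 = 4.52793/0.132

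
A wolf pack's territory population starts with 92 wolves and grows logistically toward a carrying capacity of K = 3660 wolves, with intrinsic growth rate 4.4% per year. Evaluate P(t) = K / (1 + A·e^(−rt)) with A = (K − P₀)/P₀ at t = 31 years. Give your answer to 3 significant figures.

≈ 335 wolves

A = (3660 − 92)/92 = 38.78261
P(31) = 3660 / (1 + 38.78261·e^(−0.044·31)) = 3660 / (1 + 38.78261·0.255636)
= 3660 / 10.91424 ≈ 335.34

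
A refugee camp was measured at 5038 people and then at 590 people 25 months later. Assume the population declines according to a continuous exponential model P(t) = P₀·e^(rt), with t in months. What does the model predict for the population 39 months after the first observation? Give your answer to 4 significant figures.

≈ 177.5 people

r = ln(590/5038) / 25 ≈ -0.085786 per month
P(39) = 5038 · e^(-0.085786·39) = 5038 · 0.03524 ≈ 177.53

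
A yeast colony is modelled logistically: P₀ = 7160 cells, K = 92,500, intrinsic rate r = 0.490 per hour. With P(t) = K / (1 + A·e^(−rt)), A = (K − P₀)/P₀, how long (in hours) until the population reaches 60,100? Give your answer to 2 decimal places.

t ≈ 6.32 hours

A = (92500 − 7160)/7160 = 11.91899
60100 = 92500/(1 + 11.91899·e^(−0.49t)) → 1 + 11.91899·e^(−0.49t) = 1.5391
e^(−0.49t) = 0.04523 → t = ln(22.109)/0.49 = 3.09598/0.49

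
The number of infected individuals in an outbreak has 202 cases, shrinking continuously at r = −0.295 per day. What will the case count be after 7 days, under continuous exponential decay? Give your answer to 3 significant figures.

P(7) = 202 · e^(-0.295·7) = 202 · e^(-2.065)
= 202 · 0.12682 ≈ 25.62

≈ 25.6 cases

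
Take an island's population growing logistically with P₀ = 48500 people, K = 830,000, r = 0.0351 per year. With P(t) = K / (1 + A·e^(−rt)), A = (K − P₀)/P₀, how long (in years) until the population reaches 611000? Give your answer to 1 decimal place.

t ≈ 108.4 years

A = (830000 − 48500)/48500 = 16.1134
611000 = 830000/(1 + 16.1134·e^(−0.0351t)) → 1 + 16.1134·e^(−0.0351t) = 1.35843
e^(−0.0351t) = 0.022244 → t = ln(44.95566)/0.0351 = 3.80568/0.0351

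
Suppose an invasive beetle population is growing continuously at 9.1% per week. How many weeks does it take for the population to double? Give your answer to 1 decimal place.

doubling time = ln(2) / |r| = 0.69315 / 0.091

doubling time ≈ 7.6 weeks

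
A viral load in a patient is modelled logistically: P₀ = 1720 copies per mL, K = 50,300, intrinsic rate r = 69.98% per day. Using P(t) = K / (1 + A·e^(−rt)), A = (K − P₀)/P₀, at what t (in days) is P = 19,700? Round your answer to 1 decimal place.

t ≈ 4.1 days

A = (50300 − 1720)/1720 = 28.24419
19700 = 50300/(1 + 28.24419·e^(−0.6998t)) → 1 + 28.24419·e^(−0.6998t) = 2.5533
e^(−0.6998t) = 0.054995 → t = ln(18.18335)/0.6998 = 2.90051/0.6998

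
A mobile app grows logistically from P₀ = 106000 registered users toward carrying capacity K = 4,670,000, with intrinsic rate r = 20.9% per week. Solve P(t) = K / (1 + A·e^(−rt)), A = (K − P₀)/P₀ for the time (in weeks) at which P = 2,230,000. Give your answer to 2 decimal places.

t ≈ 17.57 weeks

A = (4670000 − 106000)/106000 = 43.0566
2230000 = 4670000/(1 + 43.0566·e^(−0.209t)) → 1 + 43.0566·e^(−0.209t) = 2.09417
e^(−0.209t) = 0.025412 → t = ln(39.35091)/0.209 = 3.67252/0.209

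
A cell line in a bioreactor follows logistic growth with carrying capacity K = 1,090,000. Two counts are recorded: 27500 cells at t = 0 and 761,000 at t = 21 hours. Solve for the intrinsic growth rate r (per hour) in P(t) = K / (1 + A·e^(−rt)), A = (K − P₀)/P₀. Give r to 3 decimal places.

r ≈ 0.214 per hour

A = (1090000 − 27500)/27500 = 38.63636
761000 = 1090000/(1 + 38.63636·e^(−r·21)) → e^(−21r) = (1.43233 − 1)/38.63636 = 0.01119
r = −ln(0.01119)/21 = 4.49277/21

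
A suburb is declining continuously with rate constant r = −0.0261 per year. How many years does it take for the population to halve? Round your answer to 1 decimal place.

half-life = ln(2) / |r| = 0.69315 / 0.0261

half-life ≈ 26.6 years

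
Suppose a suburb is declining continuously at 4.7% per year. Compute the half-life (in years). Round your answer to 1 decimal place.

half-life ≈ 14.7 years

half-life = ln(2) / |r| = 0.69315 / 0.047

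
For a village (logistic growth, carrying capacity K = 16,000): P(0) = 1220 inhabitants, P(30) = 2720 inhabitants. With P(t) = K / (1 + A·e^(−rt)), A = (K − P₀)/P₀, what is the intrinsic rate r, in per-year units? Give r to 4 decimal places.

r ≈ 0.0303 per year

A = (16000 − 1220)/1220 = 12.11475
2720 = 16000/(1 + 12.11475·e^(−r·30)) → e^(−30r) = (5.88235 − 1)/12.11475 = 0.403009
r = −ln(0.403009)/30 = 0.9088/30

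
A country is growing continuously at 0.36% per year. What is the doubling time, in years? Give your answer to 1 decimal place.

doubling time = ln(2) / |r| = 0.69315 / 0.0036

doubling time ≈ 192.5 years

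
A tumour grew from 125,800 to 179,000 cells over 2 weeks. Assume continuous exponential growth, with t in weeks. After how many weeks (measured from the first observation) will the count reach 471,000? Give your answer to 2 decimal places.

r = ln(179000/125800) / 2 ≈ 0.176346 per week
t = ln(471000/125800) / r = 1.32016 / 0.176346 ≈ 7.486

t ≈ 7.49 weeks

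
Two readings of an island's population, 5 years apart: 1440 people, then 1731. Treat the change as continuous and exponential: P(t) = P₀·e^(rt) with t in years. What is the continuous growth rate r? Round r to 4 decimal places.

r ≈ 0.0368 per year

1731 = 1440 · e^(r·5)
e^(5r) = 1731/1440 = 1.20208
r = ln(1.20208) / 5 = 0.18406 / 5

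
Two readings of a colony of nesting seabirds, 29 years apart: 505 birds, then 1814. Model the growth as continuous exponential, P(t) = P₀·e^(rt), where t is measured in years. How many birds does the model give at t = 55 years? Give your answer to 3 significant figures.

r = ln(1814/505) / 29 ≈ 0.044094 per year
P(55) = 505 · e^(0.044094·55) = 505 · 11.30426 ≈ 5708.65

≈ 5,710 birds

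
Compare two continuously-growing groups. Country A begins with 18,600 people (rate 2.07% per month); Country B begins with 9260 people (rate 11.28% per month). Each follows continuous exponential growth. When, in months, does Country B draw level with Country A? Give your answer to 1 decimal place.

t ≈ 7.6 months

18600·e^(0.0207t) = 9260·e^(0.1128t)
18600/9260 = e^((0.1128 − 0.0207)t) → ln(2.00864) = 0.0921·t
t = 0.69746 / 0.0921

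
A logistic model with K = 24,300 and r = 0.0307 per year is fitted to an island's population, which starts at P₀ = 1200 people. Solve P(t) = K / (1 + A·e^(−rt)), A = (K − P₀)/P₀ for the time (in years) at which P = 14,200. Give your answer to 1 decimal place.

t ≈ 107.4 years

A = (24300 − 1200)/1200 = 19.25
14200 = 24300/(1 + 19.25·e^(−0.0307t)) → 1 + 19.25·e^(−0.0307t) = 1.71127
e^(−0.0307t) = 0.036949 → t = ln(27.06436)/0.0307 = 3.29822/0.0307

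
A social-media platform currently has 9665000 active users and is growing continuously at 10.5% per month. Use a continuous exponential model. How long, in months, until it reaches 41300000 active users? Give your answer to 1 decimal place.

t ≈ 13.8 months

41300000 = 9665000 · e^(0.105·t)
t = ln(41300000/9665000) / 0.105 = ln(4.27315) / 0.105 = 1.45235 / 0.105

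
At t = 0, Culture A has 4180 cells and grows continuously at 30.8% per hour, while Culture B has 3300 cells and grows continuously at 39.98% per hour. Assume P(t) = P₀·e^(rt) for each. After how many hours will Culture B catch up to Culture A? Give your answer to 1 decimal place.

t ≈ 2.6 hours

4180·e^(0.308t) = 3300·e^(0.3998t)
4180/3300 = e^((0.3998 − 0.308)t) → ln(1.26667) = 0.0918·t
t = 0.23639 / 0.0918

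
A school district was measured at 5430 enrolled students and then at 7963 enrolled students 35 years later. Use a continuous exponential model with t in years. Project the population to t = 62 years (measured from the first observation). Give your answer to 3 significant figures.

r = ln(7963/5430) / 35 ≈ 0.010939 per year
P(62) = 5430 · e^(0.010939·62) = 5430 · 1.97037 ≈ 10699.11

≈ 10,700 enrolled students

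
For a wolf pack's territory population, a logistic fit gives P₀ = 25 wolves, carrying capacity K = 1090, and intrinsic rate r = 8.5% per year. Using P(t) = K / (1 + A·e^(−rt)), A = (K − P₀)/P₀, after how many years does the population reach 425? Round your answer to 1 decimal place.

A = (1090 − 25)/25 = 42.6
425 = 1090/(1 + 42.6·e^(−0.085t)) → 1 + 42.6·e^(−0.085t) = 2.56471
e^(−0.085t) = 0.03673 → t = ln(27.22556)/0.085 = 3.30416/0.085

t ≈ 38.9 years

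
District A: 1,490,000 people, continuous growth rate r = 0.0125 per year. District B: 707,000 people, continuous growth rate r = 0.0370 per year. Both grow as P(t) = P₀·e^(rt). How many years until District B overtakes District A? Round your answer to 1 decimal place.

1490000·e^(0.0125t) = 707000·e^(0.037t)
1490000/707000 = e^((0.037 − 0.0125)t) → ln(2.1075) = 0.0245·t
t = 0.7455 / 0.0245

t ≈ 30.4 years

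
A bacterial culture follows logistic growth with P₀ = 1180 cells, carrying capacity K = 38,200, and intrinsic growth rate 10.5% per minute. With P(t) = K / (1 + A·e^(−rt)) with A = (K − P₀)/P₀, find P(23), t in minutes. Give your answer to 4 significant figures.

≈ 10,040 cells

A = (38200 − 1180)/1180 = 31.37288
P(23) = 38200 / (1 + 31.37288·e^(−0.105·23)) = 38200 / (1 + 31.37288·0.089367)
= 38200 / 3.80371 ≈ 10042.82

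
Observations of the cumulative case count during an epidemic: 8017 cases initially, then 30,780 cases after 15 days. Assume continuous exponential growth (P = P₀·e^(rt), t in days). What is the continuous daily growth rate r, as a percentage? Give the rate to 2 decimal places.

r ≈ 8.97% per day

30780 = 8017 · e^(r·15)
e^(15r) = 30780/8017 = 3.83934
r = ln(3.83934) / 15 = 1.3453 / 15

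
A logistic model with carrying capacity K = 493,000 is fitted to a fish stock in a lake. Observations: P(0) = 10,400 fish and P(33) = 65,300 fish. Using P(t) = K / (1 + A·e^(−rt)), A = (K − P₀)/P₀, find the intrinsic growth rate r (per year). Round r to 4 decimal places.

r ≈ 0.0593 per year

A = (493000 − 10400)/10400 = 46.40385
65300 = 493000/(1 + 46.40385·e^(−r·33)) → e^(−33r) = (7.54977 − 1)/46.40385 = 0.141147
r = −ln(0.141147)/33 = 1.95795/33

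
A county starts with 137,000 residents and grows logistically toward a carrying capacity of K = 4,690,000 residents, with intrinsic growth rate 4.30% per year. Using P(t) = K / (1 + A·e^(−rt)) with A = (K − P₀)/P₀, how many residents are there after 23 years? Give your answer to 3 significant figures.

≈ 351,000 residents

A = (4690000 − 137000)/137000 = 33.23358
P(23) = 4690000 / (1 + 33.23358·e^(−0.043·23)) = 4690000 / (1 + 33.23358·0.371948)
= 4690000 / 13.36118 ≈ 351016.97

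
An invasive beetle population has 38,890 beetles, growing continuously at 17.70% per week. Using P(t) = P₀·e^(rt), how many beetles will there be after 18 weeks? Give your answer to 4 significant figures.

≈ 940,800 beetles

P(18) = 38890 · e^(0.177·18) = 38890 · e^(3.186)
= 38890 · 24.19147 ≈ 940806.18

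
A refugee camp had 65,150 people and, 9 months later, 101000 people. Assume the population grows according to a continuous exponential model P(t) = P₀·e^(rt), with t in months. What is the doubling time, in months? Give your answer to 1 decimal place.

doubling time ≈ 14.2 months

r = ln(101000/65150) / 9 = ln(1.55027) / 9 ≈ 0.048714 per month
doubling time = ln 2 / |r| = 0.69315 / 0.048714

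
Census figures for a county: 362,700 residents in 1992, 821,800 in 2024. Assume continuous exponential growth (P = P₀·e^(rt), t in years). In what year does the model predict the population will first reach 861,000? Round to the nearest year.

r = ln(821800/362700) / 32 = 0.81792/32 ≈ 0.02556 per year
t = ln(861000/362700) / r = 0.86452/0.02556 ≈ 33.82 years after 1992

year 2026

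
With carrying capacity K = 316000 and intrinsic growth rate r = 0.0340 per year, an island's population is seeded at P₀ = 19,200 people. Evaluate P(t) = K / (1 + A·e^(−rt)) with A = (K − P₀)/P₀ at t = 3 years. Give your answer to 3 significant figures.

A = (316000 − 19200)/19200 = 15.45833
P(3) = 316000 / (1 + 15.45833·e^(−0.034·3)) = 316000 / (1 + 15.45833·0.90303)
= 316000 / 14.95933 ≈ 21123.94

≈ 21,100 people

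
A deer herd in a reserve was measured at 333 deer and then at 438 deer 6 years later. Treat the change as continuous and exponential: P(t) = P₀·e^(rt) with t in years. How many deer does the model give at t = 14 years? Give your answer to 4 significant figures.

≈ 631.2 deer

r = ln(438/333) / 6 ≈ 0.045679 per year
P(14) = 333 · e^(0.045679·14) = 333 · 1.89555 ≈ 631.22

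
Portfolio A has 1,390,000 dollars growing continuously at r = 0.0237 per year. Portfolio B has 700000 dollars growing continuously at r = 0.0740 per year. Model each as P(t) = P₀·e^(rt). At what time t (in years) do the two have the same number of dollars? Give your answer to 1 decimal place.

1390000·e^(0.0237t) = 700000·e^(0.074t)
1390000/700000 = e^((0.074 − 0.0237)t) → ln(1.98571) = 0.0503·t
t = 0.68598 / 0.0503

t ≈ 13.6 years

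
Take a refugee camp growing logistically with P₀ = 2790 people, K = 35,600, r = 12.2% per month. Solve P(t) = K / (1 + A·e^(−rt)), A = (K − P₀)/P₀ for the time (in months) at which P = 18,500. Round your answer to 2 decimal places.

A = (35600 − 2790)/2790 = 11.75986
18500 = 35600/(1 + 11.75986·e^(−0.122t)) → 1 + 11.75986·e^(−0.122t) = 1.92432
e^(−0.122t) = 0.0786 → t = ln(12.72265)/0.122 = 2.54338/0.122

t ≈ 20.85 months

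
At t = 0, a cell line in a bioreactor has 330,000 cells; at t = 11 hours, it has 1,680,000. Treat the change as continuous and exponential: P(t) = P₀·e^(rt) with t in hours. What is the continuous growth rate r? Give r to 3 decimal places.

r ≈ 0.148 per hour

1680000 = 330000 · e^(r·11)
e^(11r) = 1680000/330000 = 5.09091
r = ln(5.09091) / 11 = 1.62746 / 11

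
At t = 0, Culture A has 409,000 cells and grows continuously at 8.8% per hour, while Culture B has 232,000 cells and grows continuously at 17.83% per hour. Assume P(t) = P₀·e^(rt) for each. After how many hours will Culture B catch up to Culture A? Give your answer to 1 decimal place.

409000·e^(0.088t) = 232000·e^(0.1783t)
409000/232000 = e^((0.1783 − 0.088)t) → ln(1.76293) = 0.0903·t
t = 0.56698 / 0.0903

t ≈ 6.3 hours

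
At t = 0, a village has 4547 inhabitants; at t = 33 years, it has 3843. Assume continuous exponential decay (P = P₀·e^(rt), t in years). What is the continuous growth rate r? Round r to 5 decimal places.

3843 = 4547 · e^(r·33)
e^(33r) = 3843/4547 = 0.84517
r = ln(0.84517) / 33 = -0.16821 / 33

r ≈ -0.00510 per year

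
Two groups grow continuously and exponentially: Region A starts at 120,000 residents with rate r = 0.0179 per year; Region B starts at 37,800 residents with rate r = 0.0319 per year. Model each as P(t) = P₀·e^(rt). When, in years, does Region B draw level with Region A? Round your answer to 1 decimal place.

120000·e^(0.0179t) = 37800·e^(0.0319t)
120000/37800 = e^((0.0319 − 0.0179)t) → ln(3.1746) = 0.014·t
t = 1.15518 / 0.014

t ≈ 82.5 years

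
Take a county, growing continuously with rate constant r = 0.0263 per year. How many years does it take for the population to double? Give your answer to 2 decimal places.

doubling time ≈ 26.36 years

doubling time = ln(2) / |r| = 0.69315 / 0.0263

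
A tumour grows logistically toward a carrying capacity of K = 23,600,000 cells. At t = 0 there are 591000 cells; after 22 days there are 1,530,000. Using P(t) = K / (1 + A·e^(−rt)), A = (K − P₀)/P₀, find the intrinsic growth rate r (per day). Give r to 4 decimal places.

A = (23600000 − 591000)/591000 = 38.93232
1530000 = 23600000/(1 + 38.93232·e^(−r·22)) → e^(−22r) = (15.42484 − 1)/38.93232 = 0.370511
r = −ln(0.370511)/22 = 0.99287/22

r ≈ 0.0451 per day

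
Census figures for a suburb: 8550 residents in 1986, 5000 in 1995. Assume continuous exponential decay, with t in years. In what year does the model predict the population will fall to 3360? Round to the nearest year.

year 2002

r = ln(5000/8550) / 9 = -0.53649/9 ≈ -0.05961 per year
t = ln(3360/8550) / r = -0.93399/-0.05961 ≈ 15.67 years after 1986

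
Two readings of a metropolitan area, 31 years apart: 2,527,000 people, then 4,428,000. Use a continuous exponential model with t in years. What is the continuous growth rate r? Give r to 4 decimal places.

r ≈ 0.0181 per year

4428000 = 2527000 · e^(r·31)
e^(31r) = 4428000/2527000 = 1.75228
r = ln(1.75228) / 31 = 0.56092 / 31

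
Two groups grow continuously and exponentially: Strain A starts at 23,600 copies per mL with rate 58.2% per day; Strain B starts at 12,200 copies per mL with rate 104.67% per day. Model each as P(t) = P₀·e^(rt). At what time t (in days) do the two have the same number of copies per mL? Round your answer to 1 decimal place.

23600·e^(0.582t) = 12200·e^(1.0467t)
23600/12200 = e^((1.0467 − 0.582)t) → ln(1.93443) = 0.4647·t
t = 0.65981 / 0.4647

t ≈ 1.4 days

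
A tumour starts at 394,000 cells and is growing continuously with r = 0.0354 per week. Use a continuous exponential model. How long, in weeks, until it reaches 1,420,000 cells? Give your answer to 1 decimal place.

t ≈ 36.2 weeks

1420000 = 394000 · e^(0.0354·t)
t = ln(1420000/394000) / 0.0354 = ln(3.60406) / 0.0354 = 1.28206 / 0.0354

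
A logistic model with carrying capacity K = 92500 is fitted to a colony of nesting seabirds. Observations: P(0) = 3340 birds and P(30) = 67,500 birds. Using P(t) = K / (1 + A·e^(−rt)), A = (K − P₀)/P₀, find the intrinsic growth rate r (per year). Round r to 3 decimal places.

r ≈ 0.143 per year

A = (92500 − 3340)/3340 = 26.69461
67500 = 92500/(1 + 26.69461·e^(−r·30)) → e^(−30r) = (1.37037 − 1)/26.69461 = 0.013874
r = −ln(0.013874)/30 = 4.27771/30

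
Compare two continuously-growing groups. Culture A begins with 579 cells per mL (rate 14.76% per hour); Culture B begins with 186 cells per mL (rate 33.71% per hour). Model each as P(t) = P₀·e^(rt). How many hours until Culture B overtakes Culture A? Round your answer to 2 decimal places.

579·e^(0.1476t) = 186·e^(0.3371t)
579/186 = e^((0.3371 − 0.1476)t) → ln(3.1129) = 0.1895·t
t = 1.13556 / 0.1895

t ≈ 5.99 hours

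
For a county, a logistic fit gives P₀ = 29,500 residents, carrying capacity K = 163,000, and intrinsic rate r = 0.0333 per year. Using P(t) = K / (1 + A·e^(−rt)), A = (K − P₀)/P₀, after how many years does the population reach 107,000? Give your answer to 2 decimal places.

t ≈ 64.78 years

A = (163000 − 29500)/29500 = 4.52542
107000 = 163000/(1 + 4.52542·e^(−0.0333t)) → 1 + 4.52542·e^(−0.0333t) = 1.52336
e^(−0.0333t) = 0.11565 → t = ln(8.64679)/0.0333 = 2.15719/0.0333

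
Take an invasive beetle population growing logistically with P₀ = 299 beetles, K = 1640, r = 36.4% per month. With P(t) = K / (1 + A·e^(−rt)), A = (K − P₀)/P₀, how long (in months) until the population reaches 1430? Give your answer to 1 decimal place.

t ≈ 9.4 months

A = (1640 − 299)/299 = 4.48495
1430 = 1640/(1 + 4.48495·e^(−0.364t)) → 1 + 4.48495·e^(−0.364t) = 1.14685
e^(−0.364t) = 0.032744 → t = ln(30.54037)/0.364 = 3.41905/0.364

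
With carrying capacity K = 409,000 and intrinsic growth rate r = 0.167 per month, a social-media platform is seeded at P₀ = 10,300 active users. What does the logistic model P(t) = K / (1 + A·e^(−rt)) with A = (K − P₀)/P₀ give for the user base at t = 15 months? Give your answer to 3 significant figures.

≈ 98,300 active users

A = (409000 − 10300)/10300 = 38.70874
P(15) = 409000 / (1 + 38.70874·e^(−0.167·15)) = 409000 / (1 + 38.70874·0.081676)
= 409000 / 4.16156 ≈ 98280.47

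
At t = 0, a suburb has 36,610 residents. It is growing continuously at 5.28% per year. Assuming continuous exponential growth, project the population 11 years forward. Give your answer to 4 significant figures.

P(11) = 36610 · e^(0.0528·11) = 36610 · e^(0.5808)
= 36610 · 1.78747 ≈ 65439.2

≈ 65,440 residents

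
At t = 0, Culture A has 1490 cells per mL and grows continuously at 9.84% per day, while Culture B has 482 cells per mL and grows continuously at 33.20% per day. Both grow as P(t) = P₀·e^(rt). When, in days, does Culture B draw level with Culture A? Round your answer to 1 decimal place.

t ≈ 4.8 days

1490·e^(0.0984t) = 482·e^(0.332t)
1490/482 = e^((0.332 − 0.0984)t) → ln(3.09129) = 0.2336·t
t = 1.12859 / 0.2336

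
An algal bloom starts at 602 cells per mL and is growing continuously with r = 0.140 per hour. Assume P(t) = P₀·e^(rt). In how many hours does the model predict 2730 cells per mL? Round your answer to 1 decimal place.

t ≈ 10.8 hours

2730 = 602 · e^(0.14·t)
t = ln(2730/602) / 0.14 = ln(4.53488) / 0.14 = 1.5118 / 0.14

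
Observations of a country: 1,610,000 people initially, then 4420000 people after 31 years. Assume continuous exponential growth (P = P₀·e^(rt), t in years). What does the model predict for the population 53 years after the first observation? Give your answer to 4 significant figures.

≈ 9,051,000 people

r = ln(4420000/1610000) / 31 ≈ 0.032578 per year
P(53) = 1610000 · e^(0.032578·53) = 1610000 · 5.62158 ≈ 9050742.85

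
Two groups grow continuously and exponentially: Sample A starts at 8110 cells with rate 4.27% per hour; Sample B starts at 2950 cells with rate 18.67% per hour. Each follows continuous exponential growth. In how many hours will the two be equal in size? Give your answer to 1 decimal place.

t ≈ 7.0 hours

8110·e^(0.0427t) = 2950·e^(0.1867t)
8110/2950 = e^((0.1867 − 0.0427)t) → ln(2.74915) = 0.144·t
t = 1.01129 / 0.144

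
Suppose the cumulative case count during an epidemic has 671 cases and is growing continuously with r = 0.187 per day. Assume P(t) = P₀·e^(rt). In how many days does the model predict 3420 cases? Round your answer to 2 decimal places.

3420 = 671 · e^(0.187·t)
t = ln(3420/671) / 0.187 = ln(5.09687) / 0.187 = 1.62863 / 0.187

t ≈ 8.71 days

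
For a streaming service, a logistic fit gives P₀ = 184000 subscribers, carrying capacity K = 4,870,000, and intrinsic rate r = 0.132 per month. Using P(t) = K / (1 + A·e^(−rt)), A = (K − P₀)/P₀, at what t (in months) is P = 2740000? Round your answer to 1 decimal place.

t ≈ 26.4 months

A = (4870000 − 184000)/184000 = 25.46739
2740000 = 4870000/(1 + 25.46739·e^(−0.132t)) → 1 + 25.46739·e^(−0.132t) = 1.77737
e^(−0.132t) = 0.030524 → t = ln(32.76087)/0.132 = 3.48923/0.132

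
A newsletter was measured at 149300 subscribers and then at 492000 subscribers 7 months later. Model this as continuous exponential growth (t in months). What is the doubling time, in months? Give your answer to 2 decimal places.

r = ln(492000/149300) / 7 = ln(3.29538) / 7 ≈ 0.17036 per month
doubling time = ln 2 / |r| = 0.69315 / 0.17036

doubling time ≈ 4.07 months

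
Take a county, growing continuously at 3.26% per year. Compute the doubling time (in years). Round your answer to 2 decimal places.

doubling time = ln(2) / |r| = 0.69315 / 0.0326

doubling time ≈ 21.26 years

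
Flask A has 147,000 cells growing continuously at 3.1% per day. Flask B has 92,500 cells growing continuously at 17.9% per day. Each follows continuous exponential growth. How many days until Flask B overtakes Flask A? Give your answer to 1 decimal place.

t ≈ 3.1 days

147000·e^(0.031t) = 92500·e^(0.179t)
147000/92500 = e^((0.179 − 0.031)t) → ln(1.58919) = 0.148·t
t = 0.46322 / 0.148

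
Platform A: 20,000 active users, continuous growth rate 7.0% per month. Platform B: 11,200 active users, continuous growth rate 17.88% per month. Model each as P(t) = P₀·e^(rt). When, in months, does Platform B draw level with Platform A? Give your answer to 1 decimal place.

t ≈ 5.3 months

20000·e^(0.07t) = 11200·e^(0.1788t)
20000/11200 = e^((0.1788 − 0.07)t) → ln(1.78571) = 0.1088·t
t = 0.57982 / 0.1088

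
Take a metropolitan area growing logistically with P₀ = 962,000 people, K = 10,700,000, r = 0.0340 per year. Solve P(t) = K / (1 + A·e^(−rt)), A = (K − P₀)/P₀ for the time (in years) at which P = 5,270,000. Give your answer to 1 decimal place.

A = (10700000 − 962000)/962000 = 10.12266
5270000 = 10700000/(1 + 10.12266·e^(−0.034t)) → 1 + 10.12266·e^(−0.034t) = 2.03036
e^(−0.034t) = 0.101788 → t = ln(9.82439)/0.034 = 2.28487/0.034

t ≈ 67.2 years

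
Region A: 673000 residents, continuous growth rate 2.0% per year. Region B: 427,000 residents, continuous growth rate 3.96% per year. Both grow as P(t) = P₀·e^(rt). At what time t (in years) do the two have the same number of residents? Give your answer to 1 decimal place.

t ≈ 23.2 years

673000·e^(0.02t) = 427000·e^(0.0396t)
673000/427000 = e^((0.0396 − 0.02)t) → ln(1.57611) = 0.0196·t
t = 0.45496 / 0.0196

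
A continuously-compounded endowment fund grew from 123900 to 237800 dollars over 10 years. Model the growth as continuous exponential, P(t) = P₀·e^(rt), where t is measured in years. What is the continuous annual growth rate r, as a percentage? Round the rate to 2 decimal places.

237800 = 123900 · e^(r·10)
e^(10r) = 237800/123900 = 1.91929
r = ln(1.91929) / 10 = 0.65196 / 10

r ≈ 6.52% per year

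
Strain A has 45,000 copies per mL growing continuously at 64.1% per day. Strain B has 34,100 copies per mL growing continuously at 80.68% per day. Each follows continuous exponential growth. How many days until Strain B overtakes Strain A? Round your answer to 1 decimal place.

45000·e^(0.641t) = 34100·e^(0.8068t)
45000/34100 = e^((0.8068 − 0.641)t) → ln(1.31965) = 0.1658·t
t = 0.27737 / 0.1658

t ≈ 1.7 days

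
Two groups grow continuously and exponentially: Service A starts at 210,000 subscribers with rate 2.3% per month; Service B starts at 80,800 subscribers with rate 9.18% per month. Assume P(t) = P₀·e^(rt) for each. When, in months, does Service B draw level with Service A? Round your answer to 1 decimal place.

210000·e^(0.023t) = 80800·e^(0.0918t)
210000/80800 = e^((0.0918 − 0.023)t) → ln(2.59901) = 0.0688·t
t = 0.95513 / 0.0688

t ≈ 13.9 months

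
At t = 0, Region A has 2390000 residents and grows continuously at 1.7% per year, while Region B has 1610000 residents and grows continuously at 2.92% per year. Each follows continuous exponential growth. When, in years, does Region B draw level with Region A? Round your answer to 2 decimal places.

t ≈ 32.38 years

2390000·e^(0.017t) = 1610000·e^(0.0292t)
2390000/1610000 = e^((0.0292 − 0.017)t) → ln(1.48447) = 0.0122·t
t = 0.39506 / 0.0122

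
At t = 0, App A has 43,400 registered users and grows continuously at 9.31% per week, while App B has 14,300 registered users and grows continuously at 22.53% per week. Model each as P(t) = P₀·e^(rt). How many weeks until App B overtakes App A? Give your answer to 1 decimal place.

43400·e^(0.0931t) = 14300·e^(0.2253t)
43400/14300 = e^((0.2253 − 0.0931)t) → ln(3.03497) = 0.1322·t
t = 1.1102 / 0.1322

t ≈ 8.4 weeks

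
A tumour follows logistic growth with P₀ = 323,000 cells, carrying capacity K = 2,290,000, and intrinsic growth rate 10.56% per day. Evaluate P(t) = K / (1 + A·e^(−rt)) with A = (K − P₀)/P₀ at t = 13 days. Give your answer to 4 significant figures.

A = (2290000 − 323000)/323000 = 6.08978
P(13) = 2290000 / (1 + 6.08978·e^(−0.1056·13)) = 2290000 / (1 + 6.08978·0.253396)
= 2290000 / 2.54313 ≈ 900465.35

≈ 900,500 cells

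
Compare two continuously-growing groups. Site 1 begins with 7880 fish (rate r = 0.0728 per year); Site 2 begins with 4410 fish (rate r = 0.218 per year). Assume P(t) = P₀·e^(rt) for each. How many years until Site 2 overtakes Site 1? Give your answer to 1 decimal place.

7880·e^(0.0728t) = 4410·e^(0.218t)
7880/4410 = e^((0.218 − 0.0728)t) → ln(1.78685) = 0.1452·t
t = 0.58045 / 0.1452

t ≈ 4.0 years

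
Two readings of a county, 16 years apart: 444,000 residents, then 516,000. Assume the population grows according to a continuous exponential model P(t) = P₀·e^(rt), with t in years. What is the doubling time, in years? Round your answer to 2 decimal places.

r = ln(516000/444000) / 16 = ln(1.16216) / 16 ≈ 0.009393 per year
doubling time = ln 2 / |r| = 0.69315 / 0.009393

doubling time ≈ 73.80 years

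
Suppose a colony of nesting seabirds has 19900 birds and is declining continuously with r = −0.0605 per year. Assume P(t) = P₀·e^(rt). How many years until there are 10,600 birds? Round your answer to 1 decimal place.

10600 = 19900 · e^(-0.0605·t)
t = ln(10600/19900) / -0.0605 = ln(0.53266) / -0.0605 = -0.62987 / -0.0605

t ≈ 10.4 years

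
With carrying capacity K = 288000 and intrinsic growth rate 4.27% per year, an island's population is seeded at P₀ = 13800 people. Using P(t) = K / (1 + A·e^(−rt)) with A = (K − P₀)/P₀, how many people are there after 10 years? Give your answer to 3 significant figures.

A = (288000 − 13800)/13800 = 19.86957
P(10) = 288000 / (1 + 19.86957·e^(−0.0427·10)) = 288000 / (1 + 19.86957·0.652464)
= 288000 / 13.96417 ≈ 20624.22

≈ 20,600 people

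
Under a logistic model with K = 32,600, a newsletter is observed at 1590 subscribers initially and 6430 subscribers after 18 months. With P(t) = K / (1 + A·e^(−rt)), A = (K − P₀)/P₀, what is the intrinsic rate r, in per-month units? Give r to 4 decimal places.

A = (32600 − 1590)/1590 = 19.50314
6430 = 32600/(1 + 19.50314·e^(−r·18)) → e^(−18r) = (5.06998 − 1)/19.50314 = 0.208683
r = −ln(0.208683)/18 = 1.56694/18

r ≈ 0.0871 per month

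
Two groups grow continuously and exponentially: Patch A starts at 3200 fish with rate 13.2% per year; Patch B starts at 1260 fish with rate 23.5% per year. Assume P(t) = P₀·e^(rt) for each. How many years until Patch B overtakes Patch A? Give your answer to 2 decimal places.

t ≈ 9.05 years

3200·e^(0.132t) = 1260·e^(0.235t)
3200/1260 = e^((0.235 − 0.132)t) → ln(2.53968) = 0.103·t
t = 0.93204 / 0.103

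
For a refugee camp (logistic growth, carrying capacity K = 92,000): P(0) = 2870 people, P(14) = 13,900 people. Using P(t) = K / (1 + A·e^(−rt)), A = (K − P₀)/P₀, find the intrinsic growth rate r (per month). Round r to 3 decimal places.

r ≈ 0.122 per month

A = (92000 − 2870)/2870 = 31.05575
13900 = 92000/(1 + 31.05575·e^(−r·14)) → e^(−14r) = (6.61871 − 1)/31.05575 = 0.180923
r = −ln(0.180923)/14 = 1.70968/14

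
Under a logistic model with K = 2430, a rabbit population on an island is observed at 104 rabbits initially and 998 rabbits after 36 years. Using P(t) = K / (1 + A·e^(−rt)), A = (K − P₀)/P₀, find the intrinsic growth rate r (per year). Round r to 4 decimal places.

A = (2430 − 104)/104 = 22.36538
998 = 2430/(1 + 22.36538·e^(−r·36)) → e^(−36r) = (2.43487 − 1)/22.36538 = 0.064156
r = −ln(0.064156)/36 = 2.74644/36

r ≈ 0.0763 per year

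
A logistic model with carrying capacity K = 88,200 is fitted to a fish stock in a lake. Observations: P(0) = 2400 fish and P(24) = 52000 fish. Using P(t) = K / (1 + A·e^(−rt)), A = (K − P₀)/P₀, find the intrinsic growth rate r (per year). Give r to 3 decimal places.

A = (88200 − 2400)/2400 = 35.75
52000 = 88200/(1 + 35.75·e^(−r·24)) → e^(−24r) = (1.69615 − 1)/35.75 = 0.019473
r = −ln(0.019473)/24 = 3.93873/24

r ≈ 0.164 per year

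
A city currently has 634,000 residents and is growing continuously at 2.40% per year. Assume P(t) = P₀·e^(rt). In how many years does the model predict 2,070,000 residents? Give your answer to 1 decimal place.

t ≈ 49.3 years

2070000 = 634000 · e^(0.024·t)
t = ln(2070000/634000) / 0.024 = ln(3.26498) / 0.024 = 1.18325 / 0.024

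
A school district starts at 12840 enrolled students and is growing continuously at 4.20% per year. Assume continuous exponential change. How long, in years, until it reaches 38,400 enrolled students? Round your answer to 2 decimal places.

38400 = 12840 · e^(0.042·t)
t = ln(38400/12840) / 0.042 = ln(2.99065) / 0.042 = 1.09549 / 0.042

t ≈ 26.08 years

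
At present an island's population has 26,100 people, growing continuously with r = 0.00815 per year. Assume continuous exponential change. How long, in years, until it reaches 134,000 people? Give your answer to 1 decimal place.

t ≈ 200.7 years

134000 = 26100 · e^(0.00815·t)
t = ln(134000/26100) / 0.00815 = ln(5.1341) / 0.00815 = 1.6359 / 0.00815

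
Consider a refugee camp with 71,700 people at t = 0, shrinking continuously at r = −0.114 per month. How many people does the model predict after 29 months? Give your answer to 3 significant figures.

≈ 2,630 people

P(29) = 71700 · e^(-0.114·29) = 71700 · e^(-3.306)
= 71700 · 0.03666 ≈ 2628.7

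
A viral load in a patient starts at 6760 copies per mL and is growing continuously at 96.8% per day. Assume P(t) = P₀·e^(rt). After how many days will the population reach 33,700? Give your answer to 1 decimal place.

33700 = 6760 · e^(0.968·t)
t = ln(33700/6760) / 0.968 = ln(4.98521) / 0.968 = 1.60647 / 0.968

t ≈ 1.7 days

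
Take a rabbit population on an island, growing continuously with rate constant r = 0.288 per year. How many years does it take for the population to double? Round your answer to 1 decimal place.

doubling time ≈ 2.4 years

doubling time = ln(2) / |r| = 0.69315 / 0.288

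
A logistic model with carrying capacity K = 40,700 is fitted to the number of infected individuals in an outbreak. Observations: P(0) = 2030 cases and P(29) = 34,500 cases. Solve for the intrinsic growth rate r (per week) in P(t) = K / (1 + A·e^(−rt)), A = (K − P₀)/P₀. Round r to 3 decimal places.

A = (40700 − 2030)/2030 = 19.04926
34500 = 40700/(1 + 19.04926·e^(−r·29)) → e^(−29r) = (1.17971 − 1)/19.04926 = 0.009434
r = −ln(0.009434)/29 = 4.66344/29

r ≈ 0.161 per week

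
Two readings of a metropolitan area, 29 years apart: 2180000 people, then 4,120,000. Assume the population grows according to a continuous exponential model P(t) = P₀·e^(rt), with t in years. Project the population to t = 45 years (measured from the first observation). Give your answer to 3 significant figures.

r = ln(4120000/2180000) / 29 ≈ 0.021949 per year
P(45) = 2180000 · e^(0.021949·45) = 2180000 · 2.6851 ≈ 5853508.26

≈ 5,850,000 people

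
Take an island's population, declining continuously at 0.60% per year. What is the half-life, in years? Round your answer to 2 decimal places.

half-life ≈ 115.52 years

half-life = ln(2) / |r| = 0.69315 / 0.006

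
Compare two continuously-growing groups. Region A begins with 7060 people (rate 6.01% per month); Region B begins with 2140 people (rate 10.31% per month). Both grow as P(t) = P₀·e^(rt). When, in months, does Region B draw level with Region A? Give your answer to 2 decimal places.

t ≈ 27.76 months

7060·e^(0.0601t) = 2140·e^(0.1031t)
7060/2140 = e^((0.1031 − 0.0601)t) → ln(3.29907) = 0.043·t
t = 1.19364 / 0.043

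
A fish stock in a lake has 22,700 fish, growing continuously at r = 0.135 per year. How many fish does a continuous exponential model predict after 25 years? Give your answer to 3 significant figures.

≈ 663,000 fish

P(25) = 22700 · e^(0.135·25) = 22700 · e^(3.375)
= 22700 · 29.22428 ≈ 663391.24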